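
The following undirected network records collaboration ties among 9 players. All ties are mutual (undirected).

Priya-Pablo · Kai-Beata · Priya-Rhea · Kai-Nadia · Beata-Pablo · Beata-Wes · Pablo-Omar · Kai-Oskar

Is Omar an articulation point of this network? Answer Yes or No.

No

Even without Omar, every remaining node can still reach every other (the residual graph is connected), so Omar is not a cut vertex.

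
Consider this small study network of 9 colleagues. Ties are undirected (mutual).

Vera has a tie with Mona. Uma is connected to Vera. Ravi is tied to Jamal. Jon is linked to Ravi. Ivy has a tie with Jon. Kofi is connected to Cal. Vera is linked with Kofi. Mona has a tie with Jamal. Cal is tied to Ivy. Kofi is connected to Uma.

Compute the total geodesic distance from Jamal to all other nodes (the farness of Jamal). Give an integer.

Distances from Jamal: Cal:4, Ivy:3, Jon:2, Kofi:3, Mona:1, Ravi:1, Uma:3, Vera:2.
Sum = 4 + 3 + 2 + 3 + 1 + 1 + 3 + 2 = 19.

19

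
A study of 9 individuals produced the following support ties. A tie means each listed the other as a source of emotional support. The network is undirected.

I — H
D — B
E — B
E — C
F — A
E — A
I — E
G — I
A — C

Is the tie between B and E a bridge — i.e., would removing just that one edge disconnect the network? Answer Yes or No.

Without the B–E edge there is no alternate route between B and E, so the network disconnects. It is a bridge.

Yes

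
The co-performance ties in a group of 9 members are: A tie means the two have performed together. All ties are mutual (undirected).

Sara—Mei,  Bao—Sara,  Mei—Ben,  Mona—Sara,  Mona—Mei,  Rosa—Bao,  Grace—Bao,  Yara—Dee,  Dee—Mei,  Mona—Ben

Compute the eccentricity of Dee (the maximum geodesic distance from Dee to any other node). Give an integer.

Distances from Dee: Bao:3, Ben:2, Grace:4, Mei:1, Mona:2, Rosa:4, Sara:2, Yara:1.
The largest is 4 (to Grace and Rosa), so the eccentricity of Dee is 4.

4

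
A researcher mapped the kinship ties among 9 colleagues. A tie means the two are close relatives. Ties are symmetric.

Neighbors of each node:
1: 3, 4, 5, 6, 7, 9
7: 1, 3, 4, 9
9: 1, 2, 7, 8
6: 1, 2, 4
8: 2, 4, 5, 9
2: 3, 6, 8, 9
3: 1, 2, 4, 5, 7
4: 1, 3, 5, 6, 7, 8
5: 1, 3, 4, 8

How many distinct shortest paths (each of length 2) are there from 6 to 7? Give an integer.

2

The shortest distance is 2. The length-2 paths are: 6–1–7; 6–4–7.
That gives 2 distinct shortest paths.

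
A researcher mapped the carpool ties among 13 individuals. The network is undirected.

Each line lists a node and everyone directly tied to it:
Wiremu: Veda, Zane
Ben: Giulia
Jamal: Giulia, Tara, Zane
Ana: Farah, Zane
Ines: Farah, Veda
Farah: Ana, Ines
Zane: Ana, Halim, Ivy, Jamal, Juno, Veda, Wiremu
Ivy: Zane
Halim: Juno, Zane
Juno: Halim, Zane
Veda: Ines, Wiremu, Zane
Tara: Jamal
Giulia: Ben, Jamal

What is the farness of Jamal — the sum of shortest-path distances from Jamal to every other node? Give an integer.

23

Distances from Jamal: Ana:2, Ben:2, Farah:3, Giulia:1, Halim:2, Ines:3, Ivy:2, Juno:2, Tara:1, Veda:2, Wiremu:2, Zane:1.
Sum = 2 + 2 + 3 + 1 + 2 + 3 + 2 + 2 + 1 + 2 + 2 + 1 = 23.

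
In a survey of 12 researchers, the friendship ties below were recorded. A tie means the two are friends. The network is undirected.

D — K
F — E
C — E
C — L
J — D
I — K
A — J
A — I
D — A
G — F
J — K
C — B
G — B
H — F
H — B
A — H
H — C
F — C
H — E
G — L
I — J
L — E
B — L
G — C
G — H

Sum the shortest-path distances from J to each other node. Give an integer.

Distances from J: A:1, B:3, C:3, D:1, E:3, F:3, G:3, H:2, I:1, K:1, L:4.
Sum = 1 + 3 + 3 + 1 + 3 + 3 + 3 + 2 + 1 + 1 + 4 = 25.

25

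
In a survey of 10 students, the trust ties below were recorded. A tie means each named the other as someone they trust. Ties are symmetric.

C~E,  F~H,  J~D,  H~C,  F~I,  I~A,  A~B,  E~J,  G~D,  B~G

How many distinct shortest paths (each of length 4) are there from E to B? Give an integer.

The shortest distance is 4, and the only length-4 path is E–J–D–G–B. So there is exactly 1 shortest path.

1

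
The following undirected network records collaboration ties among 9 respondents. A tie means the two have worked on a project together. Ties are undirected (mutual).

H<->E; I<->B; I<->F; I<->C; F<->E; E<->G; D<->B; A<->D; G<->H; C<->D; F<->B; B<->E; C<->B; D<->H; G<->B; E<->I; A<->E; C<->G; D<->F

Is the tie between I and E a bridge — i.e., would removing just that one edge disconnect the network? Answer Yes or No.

No

Even without that edge, I still reaches E via I – B – E, so the network stays connected. Not a bridge.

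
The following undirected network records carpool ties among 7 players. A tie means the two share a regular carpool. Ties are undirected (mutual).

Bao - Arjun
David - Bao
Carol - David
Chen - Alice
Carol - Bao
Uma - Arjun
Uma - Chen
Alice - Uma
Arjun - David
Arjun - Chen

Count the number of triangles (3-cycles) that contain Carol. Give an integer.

Carol's neighbors: Bao and David.
Neighbor pairs that are themselves tied: Carol–Bao–David. Each forms one triangle with Carol, for 1 in total.

1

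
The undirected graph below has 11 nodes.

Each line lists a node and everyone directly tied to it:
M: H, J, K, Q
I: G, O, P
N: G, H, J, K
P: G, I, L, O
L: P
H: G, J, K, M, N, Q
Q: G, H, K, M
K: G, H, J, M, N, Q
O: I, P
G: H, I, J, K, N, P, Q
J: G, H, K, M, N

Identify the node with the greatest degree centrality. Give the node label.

Degrees — G:7, H:6, I:3, J:5, K:6, L:1, M:4, N:4, O:2, P:4, Q:4.
The maximum is 7, attained only by G.

G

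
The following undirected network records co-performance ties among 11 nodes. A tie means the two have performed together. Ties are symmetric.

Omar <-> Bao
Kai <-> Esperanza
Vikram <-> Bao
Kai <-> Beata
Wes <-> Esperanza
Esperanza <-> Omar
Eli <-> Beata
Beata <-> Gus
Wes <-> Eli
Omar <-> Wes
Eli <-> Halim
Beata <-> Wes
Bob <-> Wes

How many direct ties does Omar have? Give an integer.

Omar is directly tied to Bao, Esperanza, and Wes. That is 3 neighbors, so the degree of Omar is 3.

3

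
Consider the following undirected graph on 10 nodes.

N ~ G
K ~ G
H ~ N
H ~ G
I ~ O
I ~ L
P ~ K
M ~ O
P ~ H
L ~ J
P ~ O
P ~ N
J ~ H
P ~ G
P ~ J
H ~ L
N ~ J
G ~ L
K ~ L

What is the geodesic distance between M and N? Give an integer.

3

One shortest route is M – O – P – N, which uses 3 edges, and at distance 2 from M we only reach {I, P}, which does not include N. So d(M,N) = 3.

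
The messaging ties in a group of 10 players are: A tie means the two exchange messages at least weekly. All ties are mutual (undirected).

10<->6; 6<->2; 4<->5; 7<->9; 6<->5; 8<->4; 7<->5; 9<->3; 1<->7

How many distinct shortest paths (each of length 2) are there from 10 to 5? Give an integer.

The shortest distance is 2, and the only length-2 path is 10–6–5. So there is exactly 1 shortest path.

1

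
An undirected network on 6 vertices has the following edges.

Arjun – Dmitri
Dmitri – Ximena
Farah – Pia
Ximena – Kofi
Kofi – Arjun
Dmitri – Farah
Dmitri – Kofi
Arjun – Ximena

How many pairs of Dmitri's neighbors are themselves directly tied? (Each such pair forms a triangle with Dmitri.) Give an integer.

3

Dmitri's neighbors: Arjun, Farah, Kofi, and Ximena.
Neighbor pairs that are themselves tied: Dmitri–Arjun–Kofi; Dmitri–Arjun–Ximena; Dmitri–Kofi–Ximena. Each forms one triangle with Dmitri, for 3 in total.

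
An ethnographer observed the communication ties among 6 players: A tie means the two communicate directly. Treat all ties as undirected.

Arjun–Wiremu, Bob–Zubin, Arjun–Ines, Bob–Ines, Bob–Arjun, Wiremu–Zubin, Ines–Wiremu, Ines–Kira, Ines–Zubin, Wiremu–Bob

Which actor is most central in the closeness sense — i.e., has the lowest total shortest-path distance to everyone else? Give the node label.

Farness (sum of distances to all others) for each node — Arjun:7, Bob:6, Ines:5, Kira:9, Wiremu:6, Zubin:7.
The smallest farness is 5, for Ines, so Ines has the highest closeness.

Ines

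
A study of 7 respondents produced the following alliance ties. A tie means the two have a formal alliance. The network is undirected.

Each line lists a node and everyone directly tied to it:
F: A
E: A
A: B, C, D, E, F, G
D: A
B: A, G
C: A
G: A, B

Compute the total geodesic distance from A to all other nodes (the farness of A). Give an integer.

6

Distances from A: B:1, C:1, D:1, E:1, F:1, G:1.
Sum = 1 + 1 + 1 + 1 + 1 + 1 = 6.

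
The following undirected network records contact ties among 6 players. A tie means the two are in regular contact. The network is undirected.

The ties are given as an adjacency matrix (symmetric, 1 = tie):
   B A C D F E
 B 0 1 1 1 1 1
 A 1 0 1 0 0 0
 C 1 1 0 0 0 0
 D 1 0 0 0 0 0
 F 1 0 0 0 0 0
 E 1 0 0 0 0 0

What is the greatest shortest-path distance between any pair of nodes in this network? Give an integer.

2

Eccentricity of each node (its greatest distance to any other): A:2, B:1, C:2, D:2, E:2, F:2.
The maximum eccentricity is 2, realized for instance by the pair A–D via A – B – D. So the diameter is 2.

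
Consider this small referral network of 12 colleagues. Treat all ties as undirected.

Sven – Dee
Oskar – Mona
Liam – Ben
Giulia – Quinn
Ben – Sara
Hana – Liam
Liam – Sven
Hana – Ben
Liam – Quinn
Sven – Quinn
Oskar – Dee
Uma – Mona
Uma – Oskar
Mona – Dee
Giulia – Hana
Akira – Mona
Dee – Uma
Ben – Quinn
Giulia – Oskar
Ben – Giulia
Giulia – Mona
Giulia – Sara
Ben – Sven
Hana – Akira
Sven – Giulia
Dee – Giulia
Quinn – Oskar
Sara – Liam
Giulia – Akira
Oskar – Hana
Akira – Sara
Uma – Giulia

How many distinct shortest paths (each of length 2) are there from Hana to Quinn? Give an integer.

4

The shortest distance is 2. The length-2 paths are: Hana–Liam–Quinn; Hana–Ben–Quinn; Hana–Giulia–Quinn; Hana–Oskar–Quinn.
That gives 4 distinct shortest paths.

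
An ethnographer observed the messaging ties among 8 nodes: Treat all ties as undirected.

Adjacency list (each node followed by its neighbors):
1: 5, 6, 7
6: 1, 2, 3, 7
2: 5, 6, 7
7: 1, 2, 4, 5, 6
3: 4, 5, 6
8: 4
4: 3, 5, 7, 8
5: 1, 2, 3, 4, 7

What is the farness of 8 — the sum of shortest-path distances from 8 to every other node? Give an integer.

16

Distances from 8: 1:3, 2:3, 3:2, 4:1, 5:2, 6:3, 7:2.
Sum = 3 + 3 + 2 + 1 + 2 + 3 + 2 = 16.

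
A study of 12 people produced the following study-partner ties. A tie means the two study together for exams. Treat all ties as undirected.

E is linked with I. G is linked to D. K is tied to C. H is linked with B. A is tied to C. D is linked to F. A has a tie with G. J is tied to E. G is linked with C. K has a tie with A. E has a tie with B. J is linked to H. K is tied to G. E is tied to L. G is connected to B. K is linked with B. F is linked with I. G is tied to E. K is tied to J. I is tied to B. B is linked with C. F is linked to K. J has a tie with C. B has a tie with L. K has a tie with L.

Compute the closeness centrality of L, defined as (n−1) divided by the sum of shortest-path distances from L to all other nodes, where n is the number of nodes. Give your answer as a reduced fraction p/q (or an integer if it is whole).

Distances from L: A:2, B:1, C:2, D:3, E:1, F:2, G:2, H:2, I:2, J:2, K:1. Sum = 20.
n = 12, so closeness = 11/20.

11/20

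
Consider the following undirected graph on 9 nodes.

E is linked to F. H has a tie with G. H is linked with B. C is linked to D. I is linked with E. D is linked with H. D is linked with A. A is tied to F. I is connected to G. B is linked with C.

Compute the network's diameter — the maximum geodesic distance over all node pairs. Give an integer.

Eccentricity of each node (its greatest distance to any other): A:3, B:4, C:4, D:3, E:4, F:4, G:3, H:3, I:4.
The maximum eccentricity is 4, realized for instance by the pair B–F via B – H – D – A – F. So the diameter is 4.

4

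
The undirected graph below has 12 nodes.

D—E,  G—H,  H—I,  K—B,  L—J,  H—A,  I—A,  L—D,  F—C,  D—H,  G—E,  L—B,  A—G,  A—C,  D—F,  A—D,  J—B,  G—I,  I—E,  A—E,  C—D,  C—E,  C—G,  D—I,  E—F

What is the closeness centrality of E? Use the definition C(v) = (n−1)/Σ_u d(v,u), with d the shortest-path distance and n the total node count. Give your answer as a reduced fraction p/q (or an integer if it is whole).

Distances from E: A:1, B:3, C:1, D:1, F:1, G:1, H:2, I:1, J:3, K:4, L:2. Sum = 20.
n = 12, so closeness = 11/20.

11/20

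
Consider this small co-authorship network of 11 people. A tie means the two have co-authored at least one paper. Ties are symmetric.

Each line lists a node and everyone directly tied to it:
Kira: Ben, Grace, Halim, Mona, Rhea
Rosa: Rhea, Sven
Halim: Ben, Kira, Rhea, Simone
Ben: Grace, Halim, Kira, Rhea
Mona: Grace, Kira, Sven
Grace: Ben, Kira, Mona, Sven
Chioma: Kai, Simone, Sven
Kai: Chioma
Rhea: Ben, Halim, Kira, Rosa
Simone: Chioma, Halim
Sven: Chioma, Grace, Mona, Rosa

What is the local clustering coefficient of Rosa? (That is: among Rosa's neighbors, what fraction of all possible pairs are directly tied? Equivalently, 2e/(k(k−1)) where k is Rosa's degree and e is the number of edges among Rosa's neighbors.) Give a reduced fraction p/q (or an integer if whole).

0

Rosa's neighbors: Rhea and Sven (k = 2).
Possible neighbor pairs: C(2,2) = 1. Edges among them: none → e = 0.
Clustering(Rosa) = 0/1.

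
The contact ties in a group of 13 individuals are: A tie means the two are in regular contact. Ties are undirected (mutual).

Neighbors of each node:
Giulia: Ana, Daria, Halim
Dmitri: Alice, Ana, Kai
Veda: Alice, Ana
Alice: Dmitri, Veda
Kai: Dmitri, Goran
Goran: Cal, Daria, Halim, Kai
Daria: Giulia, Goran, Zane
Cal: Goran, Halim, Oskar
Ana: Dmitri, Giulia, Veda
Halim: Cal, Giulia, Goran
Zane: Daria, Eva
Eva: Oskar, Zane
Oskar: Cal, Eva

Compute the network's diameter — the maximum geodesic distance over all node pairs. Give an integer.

6

Eccentricity of each node (its greatest distance to any other): Alice:6, Ana:4, Cal:4, Daria:4, Dmitri:5, Eva:6, Giulia:3, Goran:4, Halim:4, Kai:4, Oskar:5, Veda:5, Zane:5.
The maximum eccentricity is 6, realized for instance by the pair Alice–Eva via Alice – Dmitri – Kai – Goran – Cal – Oskar – Eva. So the diameter is 6.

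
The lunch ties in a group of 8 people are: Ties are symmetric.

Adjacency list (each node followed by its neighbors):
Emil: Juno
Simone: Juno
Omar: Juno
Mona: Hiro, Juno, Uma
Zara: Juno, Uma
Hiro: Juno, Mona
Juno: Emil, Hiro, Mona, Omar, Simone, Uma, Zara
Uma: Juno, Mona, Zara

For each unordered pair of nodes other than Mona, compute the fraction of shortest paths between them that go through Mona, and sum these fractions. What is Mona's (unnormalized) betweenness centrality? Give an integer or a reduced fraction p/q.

Pairs whose geodesics pass through Mona — Uma–Hiro: 1/2.
All other pairs contribute 0.
Summing the contributions gives betweenness(Mona) = 1/2.

1/2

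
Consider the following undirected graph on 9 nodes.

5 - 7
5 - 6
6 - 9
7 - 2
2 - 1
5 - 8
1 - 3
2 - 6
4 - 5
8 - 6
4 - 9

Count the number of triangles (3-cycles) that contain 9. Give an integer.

0

9's neighbors are 4 and 6, but none of them are tied to each other, so no triangle contains 9.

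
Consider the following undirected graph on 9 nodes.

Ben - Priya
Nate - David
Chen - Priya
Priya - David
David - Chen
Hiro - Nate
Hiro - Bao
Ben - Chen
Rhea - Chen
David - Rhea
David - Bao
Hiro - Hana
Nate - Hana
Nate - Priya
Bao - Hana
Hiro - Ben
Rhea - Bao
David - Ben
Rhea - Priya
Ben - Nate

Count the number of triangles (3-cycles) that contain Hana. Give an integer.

2

Hana's neighbors: Bao, Hiro, and Nate.
Neighbor pairs that are themselves tied: Hana–Bao–Hiro; Hana–Hiro–Nate. Each forms one triangle with Hana, for 2 in total.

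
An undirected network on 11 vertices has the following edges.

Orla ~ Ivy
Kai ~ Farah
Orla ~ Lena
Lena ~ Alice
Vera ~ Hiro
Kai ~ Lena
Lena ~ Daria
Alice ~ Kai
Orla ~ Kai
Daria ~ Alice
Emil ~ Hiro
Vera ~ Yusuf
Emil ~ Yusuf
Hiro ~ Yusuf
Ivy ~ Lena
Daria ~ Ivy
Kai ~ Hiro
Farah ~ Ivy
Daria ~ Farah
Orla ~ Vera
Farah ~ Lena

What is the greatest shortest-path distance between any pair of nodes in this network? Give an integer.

Eccentricity of each node (its greatest distance to any other): Alice:3, Daria:4, Emil:4, Farah:3, Hiro:3, Ivy:4, Kai:2, Lena:3, Orla:3, Vera:3, Yusuf:4.
The maximum eccentricity is 4, realized for instance by the pair Daria–Emil via Daria – Lena – Kai – Hiro – Emil. So the diameter is 4.

4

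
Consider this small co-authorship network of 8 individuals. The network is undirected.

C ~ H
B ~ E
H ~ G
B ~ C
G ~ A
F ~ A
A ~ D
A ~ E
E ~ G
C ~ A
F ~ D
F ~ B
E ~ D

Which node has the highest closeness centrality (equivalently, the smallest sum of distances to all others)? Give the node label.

A

Farness (sum of distances to all others) for each node — A:9, B:11, C:11, D:12, E:10, F:12, G:11, H:14.
The smallest farness is 9, for A, so A has the highest closeness.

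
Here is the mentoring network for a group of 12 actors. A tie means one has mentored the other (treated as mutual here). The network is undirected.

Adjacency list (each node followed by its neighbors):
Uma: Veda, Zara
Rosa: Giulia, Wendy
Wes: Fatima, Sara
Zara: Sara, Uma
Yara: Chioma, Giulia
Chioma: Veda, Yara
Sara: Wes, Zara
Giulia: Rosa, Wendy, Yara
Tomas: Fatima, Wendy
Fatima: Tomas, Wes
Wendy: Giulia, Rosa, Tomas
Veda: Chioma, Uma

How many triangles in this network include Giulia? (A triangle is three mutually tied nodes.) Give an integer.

Giulia's neighbors: Rosa, Wendy, and Yara.
Neighbor pairs that are themselves tied: Giulia–Rosa–Wendy. Each forms one triangle with Giulia, for 1 in total.

1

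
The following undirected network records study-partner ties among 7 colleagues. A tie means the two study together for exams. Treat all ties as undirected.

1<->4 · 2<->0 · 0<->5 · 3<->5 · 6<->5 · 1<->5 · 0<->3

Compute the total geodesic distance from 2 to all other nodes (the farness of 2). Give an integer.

15

Distances from 2: 0:1, 1:3, 3:2, 4:4, 5:2, 6:3.
Sum = 1 + 3 + 2 + 4 + 2 + 3 = 15.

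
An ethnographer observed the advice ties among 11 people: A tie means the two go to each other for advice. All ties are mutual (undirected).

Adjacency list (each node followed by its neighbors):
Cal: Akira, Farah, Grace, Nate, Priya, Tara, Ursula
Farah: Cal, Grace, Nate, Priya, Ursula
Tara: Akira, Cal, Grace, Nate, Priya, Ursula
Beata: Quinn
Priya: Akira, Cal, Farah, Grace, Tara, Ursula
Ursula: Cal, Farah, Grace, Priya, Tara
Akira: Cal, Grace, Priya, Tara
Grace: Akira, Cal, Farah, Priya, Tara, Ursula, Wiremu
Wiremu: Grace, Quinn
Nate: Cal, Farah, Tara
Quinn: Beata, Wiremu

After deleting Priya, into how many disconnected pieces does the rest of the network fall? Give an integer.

Priya's neighbors (Akira, Cal, Farah, Grace, Tara, and Ursula) remain reachable from one another through other ties, so the rest of the network stays in one piece.

1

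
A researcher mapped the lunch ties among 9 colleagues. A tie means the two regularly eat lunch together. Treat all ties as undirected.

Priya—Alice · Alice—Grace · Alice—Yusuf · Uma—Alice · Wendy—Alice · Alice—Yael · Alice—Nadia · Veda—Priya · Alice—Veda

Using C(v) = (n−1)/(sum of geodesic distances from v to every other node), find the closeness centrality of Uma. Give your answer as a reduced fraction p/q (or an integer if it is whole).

Distances from Uma: Alice:1, Grace:2, Nadia:2, Priya:2, Veda:2, Wendy:2, Yael:2, Yusuf:2. Sum = 15.
n = 9, so closeness = 8/15.

8/15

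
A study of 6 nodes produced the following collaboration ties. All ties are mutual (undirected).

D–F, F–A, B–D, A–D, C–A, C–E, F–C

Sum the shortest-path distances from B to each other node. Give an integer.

12

Distances from B: A:2, C:3, D:1, E:4, F:2.
Sum = 2 + 3 + 1 + 4 + 2 = 12.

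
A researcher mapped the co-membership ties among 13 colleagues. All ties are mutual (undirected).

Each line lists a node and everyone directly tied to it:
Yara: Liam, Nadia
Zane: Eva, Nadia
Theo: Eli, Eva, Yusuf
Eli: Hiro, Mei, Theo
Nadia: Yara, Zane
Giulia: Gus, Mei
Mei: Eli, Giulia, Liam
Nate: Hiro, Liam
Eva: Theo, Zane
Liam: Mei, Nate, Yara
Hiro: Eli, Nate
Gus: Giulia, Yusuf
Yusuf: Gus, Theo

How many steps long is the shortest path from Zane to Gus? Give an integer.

One shortest route is Zane – Eva – Theo – Yusuf – Gus, which uses 4 edges, and at distance 3 from Zane we only reach {Eli, Liam, Yusuf}, which does not include Gus. So d(Zane,Gus) = 4.

4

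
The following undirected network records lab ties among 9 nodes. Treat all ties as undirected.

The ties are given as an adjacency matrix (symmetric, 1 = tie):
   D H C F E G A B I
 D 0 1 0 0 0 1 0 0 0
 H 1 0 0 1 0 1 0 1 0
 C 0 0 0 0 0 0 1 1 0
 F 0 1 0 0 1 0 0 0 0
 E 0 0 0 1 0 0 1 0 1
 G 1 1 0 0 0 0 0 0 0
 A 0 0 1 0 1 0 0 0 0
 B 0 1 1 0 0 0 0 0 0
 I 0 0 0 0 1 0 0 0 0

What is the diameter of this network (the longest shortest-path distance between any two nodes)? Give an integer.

4

Eccentricity of each node (its greatest distance to any other): A:4, B:4, C:3, D:4, E:3, F:3, G:4, H:3, I:4.
The maximum eccentricity is 4, realized for instance by the pair D–A via D – H – B – C – A. So the diameter is 4.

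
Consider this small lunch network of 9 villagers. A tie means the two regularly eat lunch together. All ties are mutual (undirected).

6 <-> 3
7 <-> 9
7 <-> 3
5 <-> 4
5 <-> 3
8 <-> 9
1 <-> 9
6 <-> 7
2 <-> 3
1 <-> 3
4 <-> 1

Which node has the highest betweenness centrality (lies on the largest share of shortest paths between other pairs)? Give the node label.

Unnormalized betweenness of each node: 1:15/2, 2:0, 3:14, 4:7/6, 5:11/6, 6:0, 7:14/3, 8:0, 9:47/6.
3 has the largest value, 14, making it the main broker — the node through which the most shortest paths run.

3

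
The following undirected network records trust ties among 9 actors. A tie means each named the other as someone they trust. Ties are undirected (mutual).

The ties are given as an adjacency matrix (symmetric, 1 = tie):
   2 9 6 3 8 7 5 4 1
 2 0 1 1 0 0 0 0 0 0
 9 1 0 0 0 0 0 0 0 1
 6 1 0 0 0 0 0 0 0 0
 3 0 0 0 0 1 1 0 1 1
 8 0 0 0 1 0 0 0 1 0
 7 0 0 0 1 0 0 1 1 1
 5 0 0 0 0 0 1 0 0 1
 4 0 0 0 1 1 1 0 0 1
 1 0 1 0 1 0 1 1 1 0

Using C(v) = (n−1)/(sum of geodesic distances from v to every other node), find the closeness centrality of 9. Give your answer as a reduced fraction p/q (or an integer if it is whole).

Distances from 9: 1:1, 2:1, 3:2, 4:2, 5:2, 6:2, 7:2, 8:3. Sum = 15.
n = 9, so closeness = 8/15.

8/15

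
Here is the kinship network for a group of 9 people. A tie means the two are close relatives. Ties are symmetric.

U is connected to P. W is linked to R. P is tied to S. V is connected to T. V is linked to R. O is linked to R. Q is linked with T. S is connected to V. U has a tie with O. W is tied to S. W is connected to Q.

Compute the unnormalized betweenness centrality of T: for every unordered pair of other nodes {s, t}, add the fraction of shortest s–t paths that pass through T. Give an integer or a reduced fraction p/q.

Pairs whose geodesics pass through T — Q–V: 1.
All other pairs contribute 0.
Summing the contributions gives betweenness(T) = 1.

1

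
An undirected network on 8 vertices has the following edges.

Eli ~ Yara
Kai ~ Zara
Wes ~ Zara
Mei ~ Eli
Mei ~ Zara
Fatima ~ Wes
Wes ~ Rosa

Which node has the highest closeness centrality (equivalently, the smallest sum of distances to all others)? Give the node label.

Zara

Farness (sum of distances to all others) for each node — Eli:18, Fatima:20, Kai:18, Mei:14, Rosa:20, Wes:14, Yara:24, Zara:12.
The smallest farness is 12, for Zara, so Zara has the highest closeness.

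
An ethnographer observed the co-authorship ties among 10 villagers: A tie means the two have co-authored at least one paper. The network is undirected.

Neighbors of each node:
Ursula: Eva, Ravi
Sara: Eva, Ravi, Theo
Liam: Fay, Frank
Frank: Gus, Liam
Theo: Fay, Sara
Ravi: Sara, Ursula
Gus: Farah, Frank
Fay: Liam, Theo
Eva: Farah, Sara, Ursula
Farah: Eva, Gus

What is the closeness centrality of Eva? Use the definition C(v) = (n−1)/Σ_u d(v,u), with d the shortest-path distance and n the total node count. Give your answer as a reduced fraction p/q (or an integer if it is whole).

Distances from Eva: Farah:1, Fay:3, Frank:3, Gus:2, Liam:4, Ravi:2, Sara:1, Theo:2, Ursula:1. Sum = 19.
n = 10, so closeness = 9/19.

9/19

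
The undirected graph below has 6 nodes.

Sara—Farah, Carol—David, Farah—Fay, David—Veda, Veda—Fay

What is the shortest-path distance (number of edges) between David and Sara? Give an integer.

One shortest route is David – Veda – Fay – Farah – Sara, which uses 4 edges, and at distance 3 from David we only reach {Farah}, which does not include Sara. So d(David,Sara) = 4.

4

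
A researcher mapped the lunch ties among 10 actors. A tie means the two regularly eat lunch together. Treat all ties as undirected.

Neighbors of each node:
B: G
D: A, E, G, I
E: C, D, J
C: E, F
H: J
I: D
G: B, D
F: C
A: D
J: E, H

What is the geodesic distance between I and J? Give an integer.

One shortest route is I – D – E – J, which uses 3 edges, and at distance 2 from I we only reach {A, E, G}, which does not include J. So d(I,J) = 3.

3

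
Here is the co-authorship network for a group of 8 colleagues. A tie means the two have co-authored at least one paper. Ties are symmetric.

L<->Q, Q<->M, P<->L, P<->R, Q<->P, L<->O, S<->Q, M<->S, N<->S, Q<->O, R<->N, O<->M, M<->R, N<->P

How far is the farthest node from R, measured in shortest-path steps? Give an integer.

Distances from R: L:2, M:1, N:1, O:2, P:1, Q:2, S:2.
The largest is 2 (to Q, L, S, and O), so the eccentricity of R is 2.

2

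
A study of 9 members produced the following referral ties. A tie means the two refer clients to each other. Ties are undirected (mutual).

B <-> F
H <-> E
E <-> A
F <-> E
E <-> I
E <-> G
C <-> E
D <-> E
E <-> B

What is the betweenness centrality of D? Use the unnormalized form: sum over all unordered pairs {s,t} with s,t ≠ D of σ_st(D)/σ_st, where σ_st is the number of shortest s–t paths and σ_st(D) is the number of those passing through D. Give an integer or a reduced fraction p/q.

No shortest path between any pair of other nodes passes through D.
Summing the contributions gives betweenness(D) = 0.

0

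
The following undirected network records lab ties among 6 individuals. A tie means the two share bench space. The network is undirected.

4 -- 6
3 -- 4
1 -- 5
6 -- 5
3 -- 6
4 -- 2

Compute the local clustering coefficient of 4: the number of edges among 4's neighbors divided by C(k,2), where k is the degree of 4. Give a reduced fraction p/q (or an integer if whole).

4's neighbors: 2, 3, and 6 (k = 3).
Possible neighbor pairs: C(3,2) = 3. Edges among them: 3–6 → e = 1.
Clustering(4) = 1/3.

1/3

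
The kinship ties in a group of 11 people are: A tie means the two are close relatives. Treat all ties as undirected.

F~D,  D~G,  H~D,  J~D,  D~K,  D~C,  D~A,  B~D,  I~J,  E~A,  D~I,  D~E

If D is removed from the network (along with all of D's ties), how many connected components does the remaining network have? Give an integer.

Without D, the remaining ties split the others into: {A, E}; {I, J}; {G}; {H}; {K}; {C}; {F}; {B}.
That's 8 separate components.

8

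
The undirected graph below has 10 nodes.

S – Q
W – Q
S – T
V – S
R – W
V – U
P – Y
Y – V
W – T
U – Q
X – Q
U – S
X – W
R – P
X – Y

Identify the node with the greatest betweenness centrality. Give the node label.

W

Unnormalized betweenness of each node: P:2, Q:11/2, R:5/2, S:4, T:5/4, U:3/4, V:9/2, W:17/2, X:13/4, Y:27/4.
W has the largest value, 17/2, making it the main broker — the node through which the most shortest paths run.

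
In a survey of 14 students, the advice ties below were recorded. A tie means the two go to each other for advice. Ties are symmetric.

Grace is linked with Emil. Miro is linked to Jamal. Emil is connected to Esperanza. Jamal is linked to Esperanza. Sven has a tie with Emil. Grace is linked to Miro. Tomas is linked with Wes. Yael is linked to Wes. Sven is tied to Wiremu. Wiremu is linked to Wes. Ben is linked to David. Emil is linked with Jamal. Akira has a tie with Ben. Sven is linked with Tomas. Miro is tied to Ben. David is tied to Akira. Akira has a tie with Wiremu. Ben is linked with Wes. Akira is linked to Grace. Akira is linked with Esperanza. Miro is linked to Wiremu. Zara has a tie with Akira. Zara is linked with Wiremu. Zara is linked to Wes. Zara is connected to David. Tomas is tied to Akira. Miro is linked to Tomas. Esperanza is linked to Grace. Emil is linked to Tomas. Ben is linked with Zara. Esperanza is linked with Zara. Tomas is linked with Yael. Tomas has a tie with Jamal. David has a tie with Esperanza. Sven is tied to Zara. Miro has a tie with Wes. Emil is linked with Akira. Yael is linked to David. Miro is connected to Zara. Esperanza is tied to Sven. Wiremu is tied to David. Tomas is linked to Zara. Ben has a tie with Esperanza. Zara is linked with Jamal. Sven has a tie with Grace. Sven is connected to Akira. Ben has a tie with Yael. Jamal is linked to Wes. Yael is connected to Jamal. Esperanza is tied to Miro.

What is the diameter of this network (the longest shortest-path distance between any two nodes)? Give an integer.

3

Eccentricity of each node (its greatest distance to any other): Akira:2, Ben:2, David:2, Emil:2, Esperanza:2, Grace:3, Jamal:2, Miro:2, Sven:2, Tomas:2, Wes:2, Wiremu:2, Yael:3, Zara:2.
The maximum eccentricity is 3, realized for instance by the pair Yael–Grace via Yael – Jamal – Emil – Grace. So the diameter is 3.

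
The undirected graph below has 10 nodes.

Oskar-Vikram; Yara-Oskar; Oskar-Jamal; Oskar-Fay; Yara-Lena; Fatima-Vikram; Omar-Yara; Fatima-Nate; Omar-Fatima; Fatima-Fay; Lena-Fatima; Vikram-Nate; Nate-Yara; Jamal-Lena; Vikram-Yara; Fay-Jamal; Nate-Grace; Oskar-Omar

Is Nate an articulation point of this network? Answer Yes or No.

Yes

Removing Nate leaves {Fatima, Fay, Jamal, Lena, Omar, Oskar, Vikram, and Yara} with no path to {Grace}, so the network splits into 2 components. Nate is a cut vertex.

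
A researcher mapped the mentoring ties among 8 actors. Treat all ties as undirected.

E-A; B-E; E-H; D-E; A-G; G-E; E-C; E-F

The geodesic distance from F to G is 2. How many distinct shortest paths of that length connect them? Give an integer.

1

The shortest distance is 2, and the only length-2 path is F–E–G. So there is exactly 1 shortest path.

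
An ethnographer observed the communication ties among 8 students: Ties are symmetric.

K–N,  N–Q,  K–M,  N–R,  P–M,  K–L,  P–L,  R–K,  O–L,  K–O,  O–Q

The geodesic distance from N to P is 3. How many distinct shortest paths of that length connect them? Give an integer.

The shortest distance is 3. The length-3 paths are: N–K–M–P; N–K–L–P.
That gives 2 distinct shortest paths.

2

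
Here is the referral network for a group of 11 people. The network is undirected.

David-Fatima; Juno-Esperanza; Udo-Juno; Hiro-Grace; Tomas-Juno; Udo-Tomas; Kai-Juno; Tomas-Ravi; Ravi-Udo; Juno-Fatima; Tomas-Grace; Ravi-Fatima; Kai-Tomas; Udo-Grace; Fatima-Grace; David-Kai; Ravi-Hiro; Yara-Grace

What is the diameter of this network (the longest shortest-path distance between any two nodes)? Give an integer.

Eccentricity of each node (its greatest distance to any other): David:3, Esperanza:4, Fatima:2, Grace:3, Hiro:4, Juno:3, Kai:3, Ravi:3, Tomas:2, Udo:3, Yara:4.
The maximum eccentricity is 4, realized for instance by the pair Esperanza–Yara via Esperanza – Juno – Fatima – Grace – Yara. So the diameter is 4.

4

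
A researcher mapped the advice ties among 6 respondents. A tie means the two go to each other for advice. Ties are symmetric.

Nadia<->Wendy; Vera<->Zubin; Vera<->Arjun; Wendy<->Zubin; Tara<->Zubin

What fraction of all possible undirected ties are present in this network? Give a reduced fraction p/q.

1/3

There are 5 edges and 6 nodes, so the maximum possible is C(6,2) = 15.
Density = 5/15 = 1/3.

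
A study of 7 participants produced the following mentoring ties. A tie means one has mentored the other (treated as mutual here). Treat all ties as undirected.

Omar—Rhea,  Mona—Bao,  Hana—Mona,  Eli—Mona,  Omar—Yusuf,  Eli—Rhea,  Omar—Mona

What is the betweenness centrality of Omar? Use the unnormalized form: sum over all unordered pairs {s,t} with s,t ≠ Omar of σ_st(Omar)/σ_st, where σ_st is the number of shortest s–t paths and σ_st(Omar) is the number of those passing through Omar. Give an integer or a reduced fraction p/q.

Pairs whose geodesics pass through Omar — Hana–Yusuf: 1; Hana–Rhea: 1/2; Yusuf–Eli: 2/2; Yusuf–Mona: 1; Yusuf–Bao: 1; Yusuf–Rhea: 1; Mona–Rhea: 1/2; Bao–Rhea: 1/2.
All other pairs contribute 0.
Summing the contributions gives betweenness(Omar) = 13/2.

13/2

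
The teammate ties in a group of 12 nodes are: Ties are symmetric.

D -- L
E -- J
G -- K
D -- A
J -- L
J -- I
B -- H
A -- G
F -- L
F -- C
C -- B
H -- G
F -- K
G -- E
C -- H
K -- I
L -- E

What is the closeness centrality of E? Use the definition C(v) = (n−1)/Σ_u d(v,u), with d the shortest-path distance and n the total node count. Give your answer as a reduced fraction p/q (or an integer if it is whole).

11/21

Distances from E: A:2, B:3, C:3, D:2, F:2, G:1, H:2, I:2, J:1, K:2, L:1. Sum = 21.
n = 12, so closeness = 11/21.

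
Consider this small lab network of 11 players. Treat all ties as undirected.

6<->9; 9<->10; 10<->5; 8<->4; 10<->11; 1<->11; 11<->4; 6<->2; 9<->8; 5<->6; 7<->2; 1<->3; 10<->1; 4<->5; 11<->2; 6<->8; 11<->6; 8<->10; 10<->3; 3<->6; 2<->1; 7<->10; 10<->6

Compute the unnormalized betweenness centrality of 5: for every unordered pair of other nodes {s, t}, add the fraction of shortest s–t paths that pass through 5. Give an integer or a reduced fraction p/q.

Pairs whose geodesics pass through 5 — 3–4: 2/7; 10–4: 1/3; 6–4: 1/3; 7–4: 1/4.
All other pairs contribute 0.
Summing the contributions gives betweenness(5) = 101/84.

101/84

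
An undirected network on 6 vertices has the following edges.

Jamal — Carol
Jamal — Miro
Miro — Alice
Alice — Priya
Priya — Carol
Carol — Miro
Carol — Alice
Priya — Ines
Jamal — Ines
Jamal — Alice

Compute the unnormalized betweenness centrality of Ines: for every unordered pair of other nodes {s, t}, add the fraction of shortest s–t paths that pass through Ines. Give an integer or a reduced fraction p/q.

Pairs whose geodesics pass through Ines — Jamal–Priya: 1/3.
All other pairs contribute 0.
Summing the contributions gives betweenness(Ines) = 1/3.

1/3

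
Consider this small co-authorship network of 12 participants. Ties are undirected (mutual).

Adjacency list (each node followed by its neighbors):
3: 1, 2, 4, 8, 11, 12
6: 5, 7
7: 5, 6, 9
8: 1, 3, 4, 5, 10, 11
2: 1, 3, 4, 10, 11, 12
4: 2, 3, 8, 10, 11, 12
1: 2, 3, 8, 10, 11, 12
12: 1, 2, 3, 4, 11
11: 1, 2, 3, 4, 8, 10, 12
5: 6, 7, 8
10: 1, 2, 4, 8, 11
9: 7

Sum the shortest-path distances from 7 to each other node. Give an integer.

Distances from 7: 1:3, 2:4, 3:3, 4:3, 5:1, 6:1, 8:2, 9:1, 10:3, 11:3, 12:4.
Sum = 3 + 4 + 3 + 3 + 1 + 1 + 2 + 1 + 3 + 3 + 4 = 28.

28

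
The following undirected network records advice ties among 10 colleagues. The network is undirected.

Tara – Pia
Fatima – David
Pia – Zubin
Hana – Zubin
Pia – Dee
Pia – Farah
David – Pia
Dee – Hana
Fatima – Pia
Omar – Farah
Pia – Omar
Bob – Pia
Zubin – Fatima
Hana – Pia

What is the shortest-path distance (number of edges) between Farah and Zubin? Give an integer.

One shortest route is Farah – Pia – Zubin, which uses 2 edges, and Farah and Zubin are not directly tied, so nothing shorter exists. So d(Farah,Zubin) = 2.

2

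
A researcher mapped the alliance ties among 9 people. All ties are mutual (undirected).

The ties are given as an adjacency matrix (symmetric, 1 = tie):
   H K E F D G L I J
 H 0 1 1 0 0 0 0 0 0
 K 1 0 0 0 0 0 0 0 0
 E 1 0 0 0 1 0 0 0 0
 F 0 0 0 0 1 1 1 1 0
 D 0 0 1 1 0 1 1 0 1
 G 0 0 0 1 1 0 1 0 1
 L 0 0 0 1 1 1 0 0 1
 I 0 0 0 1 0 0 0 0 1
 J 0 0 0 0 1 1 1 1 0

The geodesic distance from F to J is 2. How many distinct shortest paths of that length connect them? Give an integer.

4

The shortest distance is 2. The length-2 paths are: F–D–J; F–G–J; F–L–J; F–I–J.
That gives 4 distinct shortest paths.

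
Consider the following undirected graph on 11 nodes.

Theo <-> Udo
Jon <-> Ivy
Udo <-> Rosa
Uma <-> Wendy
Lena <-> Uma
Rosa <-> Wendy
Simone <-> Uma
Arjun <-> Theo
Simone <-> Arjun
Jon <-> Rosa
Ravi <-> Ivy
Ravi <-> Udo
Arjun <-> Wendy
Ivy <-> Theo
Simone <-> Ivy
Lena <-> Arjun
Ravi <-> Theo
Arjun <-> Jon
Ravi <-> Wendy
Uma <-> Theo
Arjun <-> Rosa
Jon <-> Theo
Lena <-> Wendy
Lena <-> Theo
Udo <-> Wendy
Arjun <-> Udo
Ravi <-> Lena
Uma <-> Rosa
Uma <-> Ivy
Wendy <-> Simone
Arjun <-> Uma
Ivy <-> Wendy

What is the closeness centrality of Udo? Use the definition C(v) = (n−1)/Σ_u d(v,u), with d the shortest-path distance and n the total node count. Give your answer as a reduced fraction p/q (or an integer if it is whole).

2/3

Distances from Udo: Arjun:1, Ivy:2, Jon:2, Lena:2, Ravi:1, Rosa:1, Simone:2, Theo:1, Uma:2, Wendy:1. Sum = 15.
n = 11, so closeness = 10/15 = 2/3.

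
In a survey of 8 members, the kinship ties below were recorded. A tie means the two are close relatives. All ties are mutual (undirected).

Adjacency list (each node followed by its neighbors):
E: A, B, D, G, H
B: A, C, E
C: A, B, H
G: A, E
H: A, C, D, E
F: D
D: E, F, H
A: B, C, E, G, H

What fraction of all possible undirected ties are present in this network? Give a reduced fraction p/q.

13/28

There are 13 edges and 8 nodes, so the maximum possible is C(8,2) = 28.
Density = 13/28.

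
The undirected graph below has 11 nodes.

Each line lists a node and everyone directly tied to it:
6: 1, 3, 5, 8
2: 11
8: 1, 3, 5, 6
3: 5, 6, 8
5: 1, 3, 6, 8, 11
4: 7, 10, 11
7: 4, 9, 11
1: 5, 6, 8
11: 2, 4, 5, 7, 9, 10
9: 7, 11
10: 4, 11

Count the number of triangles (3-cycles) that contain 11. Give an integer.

11's neighbors: 2, 4, 5, 7, 9, and 10.
Neighbor pairs that are themselves tied: 11–4–7; 11–4–10; 11–7–9. Each forms one triangle with 11, for 3 in total.

3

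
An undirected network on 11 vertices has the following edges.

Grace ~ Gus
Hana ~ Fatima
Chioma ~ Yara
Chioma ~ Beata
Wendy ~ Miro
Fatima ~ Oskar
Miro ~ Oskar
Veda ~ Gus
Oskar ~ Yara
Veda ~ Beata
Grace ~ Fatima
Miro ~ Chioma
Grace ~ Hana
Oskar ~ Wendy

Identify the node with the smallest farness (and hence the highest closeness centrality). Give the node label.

Oskar

Farness (sum of distances to all others) for each node — Beata:25, Chioma:23, Fatima:21, Grace:23, Gus:26, Hana:26, Miro:22, Oskar:20, Veda:26, Wendy:25, Yara:23.
The smallest farness is 20, for Oskar, so Oskar has the highest closeness.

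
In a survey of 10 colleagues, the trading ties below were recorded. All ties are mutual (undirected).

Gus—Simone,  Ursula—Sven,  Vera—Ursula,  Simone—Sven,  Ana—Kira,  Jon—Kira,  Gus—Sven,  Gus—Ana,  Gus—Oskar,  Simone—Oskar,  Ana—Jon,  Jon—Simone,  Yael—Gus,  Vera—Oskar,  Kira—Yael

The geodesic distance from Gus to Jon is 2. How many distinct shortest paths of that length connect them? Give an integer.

The shortest distance is 2. The length-2 paths are: Gus–Ana–Jon; Gus–Simone–Jon.
That gives 2 distinct shortest paths.

2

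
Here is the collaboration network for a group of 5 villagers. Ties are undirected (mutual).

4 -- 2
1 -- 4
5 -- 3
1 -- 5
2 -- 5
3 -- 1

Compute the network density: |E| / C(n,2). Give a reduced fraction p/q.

3/5

There are 6 edges and 5 nodes, so the maximum possible is C(5,2) = 10.
Density = 6/10 = 3/5.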